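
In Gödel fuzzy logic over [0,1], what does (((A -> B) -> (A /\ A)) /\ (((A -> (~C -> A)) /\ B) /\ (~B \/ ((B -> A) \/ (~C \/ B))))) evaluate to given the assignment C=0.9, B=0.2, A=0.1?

0.10

(A -> B): 0.1 ≤ 0.2, so result = 1
(A /\ A) = min(0.1, 0.1) = 0.1
((A -> B) -> (A /\ A)): 1 > 0.1, so result = 0.1
~C: Gödel ¬ of 0.9 = 0 (operand ≠ 0)
(~C -> A): 0 ≤ 0.1, so result = 1
(A -> (~C -> A)): 0.1 ≤ 1, so result = 1
((A -> (~C -> A)) /\ B) = min(1, 0.2) = 0.2
~B: Gödel ¬ of 0.2 = 0 (operand ≠ 0)
(B -> A): 0.2 > 0.1, so result = 0.1
~C: Gödel ¬ of 0.9 = 0 (operand ≠ 0)
(~C \/ B) = max(0, 0.2) = 0.2
((B -> A) \/ (~C \/ B)) = max(0.1, 0.2) = 0.2
(~B \/ ((B -> A) \/ (~C \/ B))) = max(0, 0.2) = 0.2
(((A -> (~C -> A)) /\ B) /\ (~B \/ ((B -> A) \/ (~C \/ B)))) = min(0.2, 0.2) = 0.2
(((A -> B) -> (A /\ A)) /\ (((A -> (~C -> A)) /\ B) /\ (~B \/ ((B -> A) \/ (~C \/ B))))) = min(0.1, 0.2) = 0.1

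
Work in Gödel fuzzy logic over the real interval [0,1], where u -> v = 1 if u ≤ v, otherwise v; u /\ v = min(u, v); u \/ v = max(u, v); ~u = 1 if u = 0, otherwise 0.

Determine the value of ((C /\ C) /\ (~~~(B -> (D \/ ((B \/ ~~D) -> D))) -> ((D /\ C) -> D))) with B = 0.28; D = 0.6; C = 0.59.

(C /\ C) = min(0.59, 0.59) = 0.59
~D: Gödel ¬ of 0.6 = 0 (operand ≠ 0)
~~D: Gödel ¬ of 0 = 1 (operand is 0)
(B \/ ~~D) = max(0.28, 1) = 1
((B \/ ~~D) -> D): 1 > 0.6, so result = 0.6
(D \/ ((B \/ ~~D) -> D)) = max(0.6, 0.6) = 0.6
(B -> (D \/ ((B \/ ~~D) -> D))): 0.28 ≤ 0.6, so result = 1
~(B -> (D \/ ((B \/ ~~D) -> D))): Gödel ¬ of 1 = 0 (operand ≠ 0)
~~(B -> (D \/ ((B \/ ~~D) -> D))): Gödel ¬ of 0 = 1 (operand is 0)
~~~(B -> (D \/ ((B \/ ~~D) -> D))): Gödel ¬ of 1 = 0 (operand ≠ 0)
(D /\ C) = min(0.6, 0.59) = 0.59
((D /\ C) -> D): 0.59 ≤ 0.6, so result = 1
(~~~(B -> (D \/ ((B \/ ~~D) -> D))) -> ((D /\ C) -> D)): 0 ≤ 1, so result = 1
((C /\ C) /\ (~~~(B -> (D \/ ((B \/ ~~D) -> D))) -> ((D /\ C) -> D))) = min(0.59, 1) = 0.59

0.59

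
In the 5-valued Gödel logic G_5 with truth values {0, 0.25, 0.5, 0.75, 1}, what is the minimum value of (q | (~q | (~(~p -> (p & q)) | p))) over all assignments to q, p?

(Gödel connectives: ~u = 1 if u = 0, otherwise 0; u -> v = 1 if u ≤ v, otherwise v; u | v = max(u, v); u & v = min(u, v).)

0.25

The minimum is attained at q = 0.25, p = 0.25:
  ~q: Gödel ¬ of 0.25 = 0 (operand ≠ 0)
  ~p: Gödel ¬ of 0.25 = 0 (operand ≠ 0)
  (p & q) = min(0.25, 0.25) = 0.25
  (~p -> (p & q)): 0 ≤ 0.25, so result = 1
  ~(~p -> (p & q)): Gödel ¬ of 1 = 0 (operand ≠ 0)
  (~(~p -> (p & q)) | p) = max(0, 0.25) = 0.25
  (~q | (~(~p -> (p & q)) | p)) = max(0, 0.25) = 0.25
  (q | (~q | (~(~p -> (p & q)) | p))) = max(0.25, 0.25) = 0.25
Checking all 25 assignments confirms none give a value below 0.25.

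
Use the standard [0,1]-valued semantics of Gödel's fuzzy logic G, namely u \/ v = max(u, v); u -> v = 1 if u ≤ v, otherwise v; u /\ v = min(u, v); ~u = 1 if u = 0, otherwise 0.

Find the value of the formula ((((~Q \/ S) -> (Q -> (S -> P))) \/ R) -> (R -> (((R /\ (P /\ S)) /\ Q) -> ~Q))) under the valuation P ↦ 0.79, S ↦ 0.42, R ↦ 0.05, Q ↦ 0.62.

~Q: Gödel ¬ of 0.62 = 0 (operand ≠ 0)
(~Q \/ S) = max(0, 0.42) = 0.42
(S -> P): 0.42 ≤ 0.79, so result = 1
(Q -> (S -> P)): 0.62 ≤ 1, so result = 1
((~Q \/ S) -> (Q -> (S -> P))): 0.42 ≤ 1, so result = 1
(((~Q \/ S) -> (Q -> (S -> P))) \/ R) = max(1, 0.05) = 1
(P /\ S) = min(0.79, 0.42) = 0.42
(R /\ (P /\ S)) = min(0.05, 0.42) = 0.05
((R /\ (P /\ S)) /\ Q) = min(0.05, 0.62) = 0.05
~Q: Gödel ¬ of 0.62 = 0 (operand ≠ 0)
(((R /\ (P /\ S)) /\ Q) -> ~Q): 0.05 > 0, so result = 0
(R -> (((R /\ (P /\ S)) /\ Q) -> ~Q)): 0.05 > 0, so result = 0
((((~Q \/ S) -> (Q -> (S -> P))) \/ R) -> (R -> (((R /\ (P /\ S)) /\ Q) -> ~Q))): 1 > 0, so result = 0

0.00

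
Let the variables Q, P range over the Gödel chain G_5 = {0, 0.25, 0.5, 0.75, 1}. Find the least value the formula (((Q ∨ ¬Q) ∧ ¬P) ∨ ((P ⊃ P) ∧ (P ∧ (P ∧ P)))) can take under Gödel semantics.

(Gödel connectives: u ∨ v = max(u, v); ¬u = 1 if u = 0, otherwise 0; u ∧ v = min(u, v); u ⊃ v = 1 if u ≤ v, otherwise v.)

0.25

The minimum is attained at Q = 0, P = 0.25:
  ¬Q: Gödel ¬ of 0 = 1 (operand is 0)
  (Q ∨ ¬Q) = max(0, 1) = 1
  ¬P: Gödel ¬ of 0.25 = 0 (operand ≠ 0)
  ((Q ∨ ¬Q) ∧ ¬P) = min(1, 0) = 0
  (P ⊃ P): 0.25 ≤ 0.25, so result = 1
  (P ∧ P) = min(0.25, 0.25) = 0.25
  (P ∧ (P ∧ P)) = min(0.25, 0.25) = 0.25
  ((P ⊃ P) ∧ (P ∧ (P ∧ P))) = min(1, 0.25) = 0.25
  (((Q ∨ ¬Q) ∧ ¬P) ∨ ((P ⊃ P) ∧ (P ∧ (P ∧ P)))) = max(0, 0.25) = 0.25
Checking all 25 assignments confirms none give a value below 0.25.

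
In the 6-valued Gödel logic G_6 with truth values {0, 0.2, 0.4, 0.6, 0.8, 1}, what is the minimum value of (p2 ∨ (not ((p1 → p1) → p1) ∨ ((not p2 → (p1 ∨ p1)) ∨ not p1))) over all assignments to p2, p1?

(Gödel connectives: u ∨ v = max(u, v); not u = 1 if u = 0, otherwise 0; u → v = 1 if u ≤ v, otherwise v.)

0.20

The minimum is attained at p2 = 0, p1 = 0.2:
  (p1 → p1): 0.2 ≤ 0.2, so result = 1
  ((p1 → p1) → p1): 1 > 0.2, so result = 0.2
  not ((p1 → p1) → p1): Gödel ¬ of 0.2 = 0 (operand ≠ 0)
  not p2: Gödel ¬ of 0 = 1 (operand is 0)
  (p1 ∨ p1) = max(0.2, 0.2) = 0.2
  (not p2 → (p1 ∨ p1)): 1 > 0.2, so result = 0.2
  not p1: Gödel ¬ of 0.2 = 0 (operand ≠ 0)
  ((not p2 → (p1 ∨ p1)) ∨ not p1) = max(0.2, 0) = 0.2
  (not ((p1 → p1) → p1) ∨ ((not p2 → (p1 ∨ p1)) ∨ not p1)) = max(0, 0.2) = 0.2
  (p2 ∨ (not ((p1 → p1) → p1) ∨ ((not p2 → (p1 ∨ p1)) ∨ not p1))) = max(0, 0.2) = 0.2
Checking all 36 assignments confirms none give a value below 0.20.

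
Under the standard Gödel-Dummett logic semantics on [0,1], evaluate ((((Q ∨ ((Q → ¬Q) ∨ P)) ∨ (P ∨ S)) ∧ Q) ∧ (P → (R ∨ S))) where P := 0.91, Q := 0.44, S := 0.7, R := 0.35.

¬Q: Gödel ¬ of 0.44 = 0 (operand ≠ 0)
(Q → ¬Q): 0.44 > 0, so result = 0
((Q → ¬Q) ∨ P) = max(0, 0.91) = 0.91
(Q ∨ ((Q → ¬Q) ∨ P)) = max(0.44, 0.91) = 0.91
(P ∨ S) = max(0.91, 0.7) = 0.91
((Q ∨ ((Q → ¬Q) ∨ P)) ∨ (P ∨ S)) = max(0.91, 0.91) = 0.91
(((Q ∨ ((Q → ¬Q) ∨ P)) ∨ (P ∨ S)) ∧ Q) = min(0.91, 0.44) = 0.44
(R ∨ S) = max(0.35, 0.7) = 0.7
(P → (R ∨ S)): 0.91 > 0.7, so result = 0.7
((((Q ∨ ((Q → ¬Q) ∨ P)) ∨ (P ∨ S)) ∧ Q) ∧ (P → (R ∨ S))) = min(0.44, 0.7) = 0.44

0.44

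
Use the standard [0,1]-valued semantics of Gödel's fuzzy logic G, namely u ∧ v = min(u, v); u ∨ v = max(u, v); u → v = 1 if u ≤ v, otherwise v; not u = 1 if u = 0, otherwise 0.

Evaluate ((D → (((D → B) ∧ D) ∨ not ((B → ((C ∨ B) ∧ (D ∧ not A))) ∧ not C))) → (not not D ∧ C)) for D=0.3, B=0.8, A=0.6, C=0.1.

0.10

(D → B): 0.3 ≤ 0.8, so result = 1
((D → B) ∧ D) = min(1, 0.3) = 0.3
(C ∨ B) = max(0.1, 0.8) = 0.8
not A: Gödel ¬ of 0.6 = 0 (operand ≠ 0)
(D ∧ not A) = min(0.3, 0) = 0
((C ∨ B) ∧ (D ∧ not A)) = min(0.8, 0) = 0
(B → ((C ∨ B) ∧ (D ∧ not A))): 0.8 > 0, so result = 0
not C: Gödel ¬ of 0.1 = 0 (operand ≠ 0)
((B → ((C ∨ B) ∧ (D ∧ not A))) ∧ not C) = min(0, 0) = 0
not ((B → ((C ∨ B) ∧ (D ∧ not A))) ∧ not C): Gödel ¬ of 0 = 1 (operand is 0)
(((D → B) ∧ D) ∨ not ((B → ((C ∨ B) ∧ (D ∧ not A))) ∧ not C)) = max(0.3, 1) = 1
(D → (((D → B) ∧ D) ∨ not ((B → ((C ∨ B) ∧ (D ∧ not A))) ∧ not C))): 0.3 ≤ 1, so result = 1
not D: Gödel ¬ of 0.3 = 0 (operand ≠ 0)
not not D: Gödel ¬ of 0 = 1 (operand is 0)
(not not D ∧ C) = min(1, 0.1) = 0.1
((D → (((D → B) ∧ D) ∨ not ((B → ((C ∨ B) ∧ (D ∧ not A))) ∧ not C))) → (not not D ∧ C)): 1 > 0.1, so result = 0.1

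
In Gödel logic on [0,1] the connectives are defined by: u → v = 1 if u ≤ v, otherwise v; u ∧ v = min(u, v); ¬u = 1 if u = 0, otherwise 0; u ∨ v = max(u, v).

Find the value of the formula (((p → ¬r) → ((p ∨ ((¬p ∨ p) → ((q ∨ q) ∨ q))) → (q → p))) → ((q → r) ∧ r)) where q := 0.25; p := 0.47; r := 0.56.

¬r: Gödel ¬ of 0.56 = 0 (operand ≠ 0)
(p → ¬r): 0.47 > 0, so result = 0
¬p: Gödel ¬ of 0.47 = 0 (operand ≠ 0)
(¬p ∨ p) = max(0, 0.47) = 0.47
(q ∨ q) = max(0.25, 0.25) = 0.25
((q ∨ q) ∨ q) = max(0.25, 0.25) = 0.25
((¬p ∨ p) → ((q ∨ q) ∨ q)): 0.47 > 0.25, so result = 0.25
(p ∨ ((¬p ∨ p) → ((q ∨ q) ∨ q))) = max(0.47, 0.25) = 0.47
(q → p): 0.25 ≤ 0.47, so result = 1
((p ∨ ((¬p ∨ p) → ((q ∨ q) ∨ q))) → (q → p)): 0.47 ≤ 1, so result = 1
((p → ¬r) → ((p ∨ ((¬p ∨ p) → ((q ∨ q) ∨ q))) → (q → p))): 0 ≤ 1, so result = 1
(q → r): 0.25 ≤ 0.56, so result = 1
((q → r) ∧ r) = min(1, 0.56) = 0.56
(((p → ¬r) → ((p ∨ ((¬p ∨ p) → ((q ∨ q) ∨ q))) → (q → p))) → ((q → r) ∧ r)): 1 > 0.56, so result = 0.56

0.56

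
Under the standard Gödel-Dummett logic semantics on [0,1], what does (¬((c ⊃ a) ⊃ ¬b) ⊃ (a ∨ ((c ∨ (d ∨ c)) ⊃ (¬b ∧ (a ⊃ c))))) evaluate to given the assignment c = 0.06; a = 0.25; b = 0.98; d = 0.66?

0.25

(c ⊃ a): 0.06 ≤ 0.25, so result = 1
¬b: Gödel ¬ of 0.98 = 0 (operand ≠ 0)
((c ⊃ a) ⊃ ¬b): 1 > 0, so result = 0
¬((c ⊃ a) ⊃ ¬b): Gödel ¬ of 0 = 1 (operand is 0)
(d ∨ c) = max(0.66, 0.06) = 0.66
(c ∨ (d ∨ c)) = max(0.06, 0.66) = 0.66
¬b: Gödel ¬ of 0.98 = 0 (operand ≠ 0)
(a ⊃ c): 0.25 > 0.06, so result = 0.06
(¬b ∧ (a ⊃ c)) = min(0, 0.06) = 0
((c ∨ (d ∨ c)) ⊃ (¬b ∧ (a ⊃ c))): 0.66 > 0, so result = 0
(a ∨ ((c ∨ (d ∨ c)) ⊃ (¬b ∧ (a ⊃ c)))) = max(0.25, 0) = 0.25
(¬((c ⊃ a) ⊃ ¬b) ⊃ (a ∨ ((c ∨ (d ∨ c)) ⊃ (¬b ∧ (a ⊃ c))))): 1 > 0.25, so result = 0.25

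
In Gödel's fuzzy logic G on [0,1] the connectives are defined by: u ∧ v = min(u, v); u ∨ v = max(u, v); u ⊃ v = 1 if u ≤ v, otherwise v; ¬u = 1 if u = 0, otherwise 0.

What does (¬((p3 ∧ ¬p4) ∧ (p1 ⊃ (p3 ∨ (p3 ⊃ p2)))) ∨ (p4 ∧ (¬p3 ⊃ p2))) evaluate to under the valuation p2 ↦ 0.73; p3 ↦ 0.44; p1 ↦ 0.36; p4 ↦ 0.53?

1.00

¬p4: Gödel ¬ of 0.53 = 0 (operand ≠ 0)
(p3 ∧ ¬p4) = min(0.44, 0) = 0
(p3 ⊃ p2): 0.44 ≤ 0.73, so result = 1
(p3 ∨ (p3 ⊃ p2)) = max(0.44, 1) = 1
(p1 ⊃ (p3 ∨ (p3 ⊃ p2))): 0.36 ≤ 1, so result = 1
((p3 ∧ ¬p4) ∧ (p1 ⊃ (p3 ∨ (p3 ⊃ p2)))) = min(0, 1) = 0
¬((p3 ∧ ¬p4) ∧ (p1 ⊃ (p3 ∨ (p3 ⊃ p2)))): Gödel ¬ of 0 = 1 (operand is 0)
¬p3: Gödel ¬ of 0.44 = 0 (operand ≠ 0)
(¬p3 ⊃ p2): 0 ≤ 0.73, so result = 1
(p4 ∧ (¬p3 ⊃ p2)) = min(0.53, 1) = 0.53
(¬((p3 ∧ ¬p4) ∧ (p1 ⊃ (p3 ∨ (p3 ⊃ p2)))) ∨ (p4 ∧ (¬p3 ⊃ p2))) = max(1, 0.53) = 1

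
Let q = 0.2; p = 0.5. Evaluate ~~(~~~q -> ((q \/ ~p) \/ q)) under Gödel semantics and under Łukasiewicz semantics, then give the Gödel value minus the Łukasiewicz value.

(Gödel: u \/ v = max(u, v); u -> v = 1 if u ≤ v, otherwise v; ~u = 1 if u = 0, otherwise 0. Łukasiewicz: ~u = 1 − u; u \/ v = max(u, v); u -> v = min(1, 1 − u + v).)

0.30

Gödel evaluation:
  ~q: Gödel ¬ of 0.2 = 0 (operand ≠ 0)
  ~~q: Gödel ¬ of 0 = 1 (operand is 0)
  ~~~q: Gödel ¬ of 1 = 0 (operand ≠ 0)
  ~p: Gödel ¬ of 0.5 = 0 (operand ≠ 0)
  (q \/ ~p) = max(0.2, 0) = 0.2
  ((q \/ ~p) \/ q) = max(0.2, 0.2) = 0.2
  (~~~q -> ((q \/ ~p) \/ q)): 0 ≤ 0.2, so result = 1
  ~(~~~q -> ((q \/ ~p) \/ q)): Gödel ¬ of 1 = 0 (operand ≠ 0)
  ~~(~~~q -> ((q \/ ~p) \/ q)): Gödel ¬ of 0 = 1 (operand is 0)
  Gödel value = 1
Łukasiewicz evaluation:
  ~q: Łukasiewicz ¬ gives 1 − 0.2 = 0.8
  ~~q: Łukasiewicz ¬ gives 1 − 0.8 = 0.2
  ~~~q: Łukasiewicz ¬ gives 1 − 0.2 = 0.8
  ~p: Łukasiewicz ¬ gives 1 − 0.5 = 0.5
  (q \/ ~p) = max(0.2, 0.5) = 0.5
  ((q \/ ~p) \/ q) = max(0.5, 0.2) = 0.5
  (~~~q -> ((q \/ ~p) \/ q)): min(1, 1 − 0.8 + 0.5) = 0.7
  ~(~~~q -> ((q \/ ~p) \/ q)): Łukasiewicz ¬ gives 1 − 0.7 = 0.3
  ~~(~~~q -> ((q \/ ~p) \/ q)): Łukasiewicz ¬ gives 1 − 0.3 = 0.7
  Łukasiewicz value = 0.7
Difference: 1 − 0.7 = 0.30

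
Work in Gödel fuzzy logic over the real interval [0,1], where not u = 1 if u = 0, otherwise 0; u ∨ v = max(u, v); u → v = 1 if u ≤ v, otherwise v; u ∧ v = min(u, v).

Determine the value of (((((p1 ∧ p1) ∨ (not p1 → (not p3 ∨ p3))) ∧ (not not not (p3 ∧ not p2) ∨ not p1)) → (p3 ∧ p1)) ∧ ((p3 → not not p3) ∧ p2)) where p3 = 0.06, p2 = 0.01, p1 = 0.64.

0.01

(p1 ∧ p1) = min(0.64, 0.64) = 0.64
not p1: Gödel ¬ of 0.64 = 0 (operand ≠ 0)
not p3: Gödel ¬ of 0.06 = 0 (operand ≠ 0)
(not p3 ∨ p3) = max(0, 0.06) = 0.06
(not p1 → (not p3 ∨ p3)): 0 ≤ 0.06, so result = 1
((p1 ∧ p1) ∨ (not p1 → (not p3 ∨ p3))) = max(0.64, 1) = 1
not p2: Gödel ¬ of 0.01 = 0 (operand ≠ 0)
(p3 ∧ not p2) = min(0.06, 0) = 0
not (p3 ∧ not p2): Gödel ¬ of 0 = 1 (operand is 0)
not not (p3 ∧ not p2): Gödel ¬ of 1 = 0 (operand ≠ 0)
not not not (p3 ∧ not p2): Gödel ¬ of 0 = 1 (operand is 0)
not p1: Gödel ¬ of 0.64 = 0 (operand ≠ 0)
(not not not (p3 ∧ not p2) ∨ not p1) = max(1, 0) = 1
(((p1 ∧ p1) ∨ (not p1 → (not p3 ∨ p3))) ∧ (not not not (p3 ∧ not p2) ∨ not p1)) = min(1, 1) = 1
(p3 ∧ p1) = min(0.06, 0.64) = 0.06
((((p1 ∧ p1) ∨ (not p1 → (not p3 ∨ p3))) ∧ (not not not (p3 ∧ not p2) ∨ not p1)) → (p3 ∧ p1)): 1 > 0.06, so result = 0.06
not p3: Gödel ¬ of 0.06 = 0 (operand ≠ 0)
not not p3: Gödel ¬ of 0 = 1 (operand is 0)
(p3 → not not p3): 0.06 ≤ 1, so result = 1
((p3 → not not p3) ∧ p2) = min(1, 0.01) = 0.01
(((((p1 ∧ p1) ∨ (not p1 → (not p3 ∨ p3))) ∧ (not not not (p3 ∧ not p2) ∨ not p1)) → (p3 ∧ p1)) ∧ ((p3 → not not p3) ∧ p2)) = min(0.06, 0.01) = 0.01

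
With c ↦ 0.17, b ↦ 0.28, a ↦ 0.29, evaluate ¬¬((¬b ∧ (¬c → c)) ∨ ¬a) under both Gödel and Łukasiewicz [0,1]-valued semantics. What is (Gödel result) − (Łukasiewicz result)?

Gödel evaluation:
  ¬b: Gödel ¬ of 0.28 = 0 (operand ≠ 0)
  ¬c: Gödel ¬ of 0.17 = 0 (operand ≠ 0)
  (¬c → c): 0 ≤ 0.17, so result = 1
  (¬b ∧ (¬c → c)) = min(0, 1) = 0
  ¬a: Gödel ¬ of 0.29 = 0 (operand ≠ 0)
  ((¬b ∧ (¬c → c)) ∨ ¬a) = max(0, 0) = 0
  ¬((¬b ∧ (¬c → c)) ∨ ¬a): Gödel ¬ of 0 = 1 (operand is 0)
  ¬¬((¬b ∧ (¬c → c)) ∨ ¬a): Gödel ¬ of 1 = 0 (operand ≠ 0)
  Gödel value = 0
Łukasiewicz evaluation:
  ¬b: Łukasiewicz ¬ gives 1 − 0.28 = 0.72
  ¬c: Łukasiewicz ¬ gives 1 − 0.17 = 0.83
  (¬c → c): min(1, 1 − 0.83 + 0.17) = 0.34
  (¬b ∧ (¬c → c)) = min(0.72, 0.34) = 0.34
  ¬a: Łukasiewicz ¬ gives 1 − 0.29 = 0.71
  ((¬b ∧ (¬c → c)) ∨ ¬a) = max(0.34, 0.71) = 0.71
  ¬((¬b ∧ (¬c → c)) ∨ ¬a): Łukasiewicz ¬ gives 1 − 0.71 = 0.29
  ¬¬((¬b ∧ (¬c → c)) ∨ ¬a): Łukasiewicz ¬ gives 1 − 0.29 = 0.71
  Łukasiewicz value = 0.71
Difference: 0 − 0.71 = -0.71

-0.71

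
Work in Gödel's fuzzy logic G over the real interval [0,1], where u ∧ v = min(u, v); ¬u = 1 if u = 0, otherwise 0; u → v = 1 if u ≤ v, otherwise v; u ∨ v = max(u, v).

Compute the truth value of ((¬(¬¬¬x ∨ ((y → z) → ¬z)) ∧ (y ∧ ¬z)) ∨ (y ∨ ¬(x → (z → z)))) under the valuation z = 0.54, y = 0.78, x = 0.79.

¬x: Gödel ¬ of 0.79 = 0 (operand ≠ 0)
¬¬x: Gödel ¬ of 0 = 1 (operand is 0)
¬¬¬x: Gödel ¬ of 1 = 0 (operand ≠ 0)
(y → z): 0.78 > 0.54, so result = 0.54
¬z: Gödel ¬ of 0.54 = 0 (operand ≠ 0)
((y → z) → ¬z): 0.54 > 0, so result = 0
(¬¬¬x ∨ ((y → z) → ¬z)) = max(0, 0) = 0
¬(¬¬¬x ∨ ((y → z) → ¬z)): Gödel ¬ of 0 = 1 (operand is 0)
¬z: Gödel ¬ of 0.54 = 0 (operand ≠ 0)
(y ∧ ¬z) = min(0.78, 0) = 0
(¬(¬¬¬x ∨ ((y → z) → ¬z)) ∧ (y ∧ ¬z)) = min(1, 0) = 0
(z → z): 0.54 ≤ 0.54, so result = 1
(x → (z → z)): 0.79 ≤ 1, so result = 1
¬(x → (z → z)): Gödel ¬ of 1 = 0 (operand ≠ 0)
(y ∨ ¬(x → (z → z))) = max(0.78, 0) = 0.78
((¬(¬¬¬x ∨ ((y → z) → ¬z)) ∧ (y ∧ ¬z)) ∨ (y ∨ ¬(x → (z → z)))) = max(0, 0.78) = 0.78

0.78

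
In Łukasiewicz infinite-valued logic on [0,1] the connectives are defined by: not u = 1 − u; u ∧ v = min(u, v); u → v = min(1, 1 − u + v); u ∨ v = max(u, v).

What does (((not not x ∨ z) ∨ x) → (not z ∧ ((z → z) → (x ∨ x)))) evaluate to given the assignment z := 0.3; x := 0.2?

not x: Łukasiewicz ¬ gives 1 − 0.2 = 0.8
not not x: Łukasiewicz ¬ gives 1 − 0.8 = 0.2
(not not x ∨ z) = max(0.2, 0.3) = 0.3
((not not x ∨ z) ∨ x) = max(0.3, 0.2) = 0.3
not z: Łukasiewicz ¬ gives 1 − 0.3 = 0.7
(z → z): min(1, 1 − 0.3 + 0.3) = 1
(x ∨ x) = max(0.2, 0.2) = 0.2
((z → z) → (x ∨ x)): min(1, 1 − 1 + 0.2) = 0.2
(not z ∧ ((z → z) → (x ∨ x))) = min(0.7, 0.2) = 0.2
(((not not x ∨ z) ∨ x) → (not z ∧ ((z → z) → (x ∨ x)))): min(1, 1 − 0.3 + 0.2) = 0.9

0.90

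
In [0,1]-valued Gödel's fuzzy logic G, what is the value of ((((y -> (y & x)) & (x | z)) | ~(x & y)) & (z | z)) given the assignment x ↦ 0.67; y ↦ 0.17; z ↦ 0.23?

0.23

(y & x) = min(0.17, 0.67) = 0.17
(y -> (y & x)): 0.17 ≤ 0.17, so result = 1
(x | z) = max(0.67, 0.23) = 0.67
((y -> (y & x)) & (x | z)) = min(1, 0.67) = 0.67
(x & y) = min(0.67, 0.17) = 0.17
~(x & y): Gödel ¬ of 0.17 = 0 (operand ≠ 0)
(((y -> (y & x)) & (x | z)) | ~(x & y)) = max(0.67, 0) = 0.67
(z | z) = max(0.23, 0.23) = 0.23
((((y -> (y & x)) & (x | z)) | ~(x & y)) & (z | z)) = min(0.67, 0.23) = 0.23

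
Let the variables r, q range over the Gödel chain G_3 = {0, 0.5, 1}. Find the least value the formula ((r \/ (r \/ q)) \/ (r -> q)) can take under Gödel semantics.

0.50

The minimum is attained at r = 0.5, q = 0:
  (r \/ q) = max(0.5, 0) = 0.5
  (r \/ (r \/ q)) = max(0.5, 0.5) = 0.5
  (r -> q): 0.5 > 0, so result = 0
  ((r \/ (r \/ q)) \/ (r -> q)) = max(0.5, 0) = 0.5
Checking all 9 assignments confirms none give a value below 0.50.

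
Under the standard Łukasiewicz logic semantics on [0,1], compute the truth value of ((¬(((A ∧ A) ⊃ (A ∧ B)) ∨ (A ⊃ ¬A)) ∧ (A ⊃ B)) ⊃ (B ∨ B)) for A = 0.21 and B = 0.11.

1.00

(A ∧ A) = min(0.21, 0.21) = 0.21
(A ∧ B) = min(0.21, 0.11) = 0.11
((A ∧ A) ⊃ (A ∧ B)): min(1, 1 − 0.21 + 0.11) = 0.9
¬A: Łukasiewicz ¬ gives 1 − 0.21 = 0.79
(A ⊃ ¬A): min(1, 1 − 0.21 + 0.79) = 1
(((A ∧ A) ⊃ (A ∧ B)) ∨ (A ⊃ ¬A)) = max(0.9, 1) = 1
¬(((A ∧ A) ⊃ (A ∧ B)) ∨ (A ⊃ ¬A)): Łukasiewicz ¬ gives 1 − 1 = 0
(A ⊃ B): min(1, 1 − 0.21 + 0.11) = 0.9
(¬(((A ∧ A) ⊃ (A ∧ B)) ∨ (A ⊃ ¬A)) ∧ (A ⊃ B)) = min(0, 0.9) = 0
(B ∨ B) = max(0.11, 0.11) = 0.11
((¬(((A ∧ A) ⊃ (A ∧ B)) ∨ (A ⊃ ¬A)) ∧ (A ⊃ B)) ⊃ (B ∨ B)): min(1, 1 − 0 + 0.11) = 1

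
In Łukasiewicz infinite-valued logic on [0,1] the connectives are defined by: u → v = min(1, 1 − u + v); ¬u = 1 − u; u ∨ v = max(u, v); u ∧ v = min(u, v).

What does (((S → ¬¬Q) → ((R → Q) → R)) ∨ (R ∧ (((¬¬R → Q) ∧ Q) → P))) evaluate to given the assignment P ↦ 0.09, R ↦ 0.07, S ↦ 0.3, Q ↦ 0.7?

¬Q: Łukasiewicz ¬ gives 1 − 0.7 = 0.3
¬¬Q: Łukasiewicz ¬ gives 1 − 0.3 = 0.7
(S → ¬¬Q): min(1, 1 − 0.3 + 0.7) = 1
(R → Q): min(1, 1 − 0.07 + 0.7) = 1
((R → Q) → R): min(1, 1 − 1 + 0.07) = 0.07
((S → ¬¬Q) → ((R → Q) → R)): min(1, 1 − 1 + 0.07) = 0.07
¬R: Łukasiewicz ¬ gives 1 − 0.07 = 0.93
¬¬R: Łukasiewicz ¬ gives 1 − 0.93 = 0.07
(¬¬R → Q): min(1, 1 − 0.07 + 0.7) = 1
((¬¬R → Q) ∧ Q) = min(1, 0.7) = 0.7
(((¬¬R → Q) ∧ Q) → P): min(1, 1 − 0.7 + 0.09) = 0.39
(R ∧ (((¬¬R → Q) ∧ Q) → P)) = min(0.07, 0.39) = 0.07
(((S → ¬¬Q) → ((R → Q) → R)) ∨ (R ∧ (((¬¬R → Q) ∧ Q) → P))) = max(0.07, 0.07) = 0.07

0.07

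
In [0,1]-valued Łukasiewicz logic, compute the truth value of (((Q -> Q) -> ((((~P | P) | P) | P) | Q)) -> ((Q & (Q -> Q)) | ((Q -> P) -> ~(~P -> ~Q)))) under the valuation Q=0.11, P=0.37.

(Q -> Q): min(1, 1 − 0.11 + 0.11) = 1
~P: Łukasiewicz ¬ gives 1 − 0.37 = 0.63
(~P | P) = max(0.63, 0.37) = 0.63
((~P | P) | P) = max(0.63, 0.37) = 0.63
(((~P | P) | P) | P) = max(0.63, 0.37) = 0.63
((((~P | P) | P) | P) | Q) = max(0.63, 0.11) = 0.63
((Q -> Q) -> ((((~P | P) | P) | P) | Q)): min(1, 1 − 1 + 0.63) = 0.63
(Q -> Q): min(1, 1 − 0.11 + 0.11) = 1
(Q & (Q -> Q)) = min(0.11, 1) = 0.11
(Q -> P): min(1, 1 − 0.11 + 0.37) = 1
~P: Łukasiewicz ¬ gives 1 − 0.37 = 0.63
~Q: Łukasiewicz ¬ gives 1 − 0.11 = 0.89
(~P -> ~Q): min(1, 1 − 0.63 + 0.89) = 1
~(~P -> ~Q): Łukasiewicz ¬ gives 1 − 1 = 0
((Q -> P) -> ~(~P -> ~Q)): min(1, 1 − 1 + 0) = 0
((Q & (Q -> Q)) | ((Q -> P) -> ~(~P -> ~Q))) = max(0.11, 0) = 0.11
(((Q -> Q) -> ((((~P | P) | P) | P) | Q)) -> ((Q & (Q -> Q)) | ((Q -> P) -> ~(~P -> ~Q)))): min(1, 1 − 0.63 + 0.11) = 0.48

0.48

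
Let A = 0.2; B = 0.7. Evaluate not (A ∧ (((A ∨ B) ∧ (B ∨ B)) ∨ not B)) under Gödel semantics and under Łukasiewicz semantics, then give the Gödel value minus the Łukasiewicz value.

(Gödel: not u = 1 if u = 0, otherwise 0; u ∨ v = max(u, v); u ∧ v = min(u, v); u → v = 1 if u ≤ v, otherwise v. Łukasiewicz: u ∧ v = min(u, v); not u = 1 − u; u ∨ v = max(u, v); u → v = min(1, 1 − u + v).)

-0.80

Gödel evaluation:
  (A ∨ B) = max(0.2, 0.7) = 0.7
  (B ∨ B) = max(0.7, 0.7) = 0.7
  ((A ∨ B) ∧ (B ∨ B)) = min(0.7, 0.7) = 0.7
  not B: Gödel ¬ of 0.7 = 0 (operand ≠ 0)
  (((A ∨ B) ∧ (B ∨ B)) ∨ not B) = max(0.7, 0) = 0.7
  (A ∧ (((A ∨ B) ∧ (B ∨ B)) ∨ not B)) = min(0.2, 0.7) = 0.2
  not (A ∧ (((A ∨ B) ∧ (B ∨ B)) ∨ not B)): Gödel ¬ of 0.2 = 0 (operand ≠ 0)
  Gödel value = 0
Łukasiewicz evaluation:
  (A ∨ B) = max(0.2, 0.7) = 0.7
  (B ∨ B) = max(0.7, 0.7) = 0.7
  ((A ∨ B) ∧ (B ∨ B)) = min(0.7, 0.7) = 0.7
  not B: Łukasiewicz ¬ gives 1 − 0.7 = 0.3
  (((A ∨ B) ∧ (B ∨ B)) ∨ not B) = max(0.7, 0.3) = 0.7
  (A ∧ (((A ∨ B) ∧ (B ∨ B)) ∨ not B)) = min(0.2, 0.7) = 0.2
  not (A ∧ (((A ∨ B) ∧ (B ∨ B)) ∨ not B)): Łukasiewicz ¬ gives 1 − 0.2 = 0.8
  Łukasiewicz value = 0.8
Difference: 0 − 0.8 = -0.80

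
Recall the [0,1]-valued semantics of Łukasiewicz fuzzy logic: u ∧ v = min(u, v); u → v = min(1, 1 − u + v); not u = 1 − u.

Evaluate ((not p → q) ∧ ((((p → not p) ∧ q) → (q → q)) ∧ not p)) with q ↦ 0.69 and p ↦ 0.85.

0.15

not p: Łukasiewicz ¬ gives 1 − 0.85 = 0.15
(not p → q): min(1, 1 − 0.15 + 0.69) = 1
not p: Łukasiewicz ¬ gives 1 − 0.85 = 0.15
(p → not p): min(1, 1 − 0.85 + 0.15) = 0.3
((p → not p) ∧ q) = min(0.3, 0.69) = 0.3
(q → q): min(1, 1 − 0.69 + 0.69) = 1
(((p → not p) ∧ q) → (q → q)): min(1, 1 − 0.3 + 1) = 1
not p: Łukasiewicz ¬ gives 1 − 0.85 = 0.15
((((p → not p) ∧ q) → (q → q)) ∧ not p) = min(1, 0.15) = 0.15
((not p → q) ∧ ((((p → not p) ∧ q) → (q → q)) ∧ not p)) = min(1, 0.15) = 0.15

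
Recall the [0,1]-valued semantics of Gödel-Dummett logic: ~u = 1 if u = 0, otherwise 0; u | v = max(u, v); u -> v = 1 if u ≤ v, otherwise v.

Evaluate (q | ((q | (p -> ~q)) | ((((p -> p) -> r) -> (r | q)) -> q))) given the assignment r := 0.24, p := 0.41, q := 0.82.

~q: Gödel ¬ of 0.82 = 0 (operand ≠ 0)
(p -> ~q): 0.41 > 0, so result = 0
(q | (p -> ~q)) = max(0.82, 0) = 0.82
(p -> p): 0.41 ≤ 0.41, so result = 1
((p -> p) -> r): 1 > 0.24, so result = 0.24
(r | q) = max(0.24, 0.82) = 0.82
(((p -> p) -> r) -> (r | q)): 0.24 ≤ 0.82, so result = 1
((((p -> p) -> r) -> (r | q)) -> q): 1 > 0.82, so result = 0.82
((q | (p -> ~q)) | ((((p -> p) -> r) -> (r | q)) -> q)) = max(0.82, 0.82) = 0.82
(q | ((q | (p -> ~q)) | ((((p -> p) -> r) -> (r | q)) -> q))) = max(0.82, 0.82) = 0.82

0.82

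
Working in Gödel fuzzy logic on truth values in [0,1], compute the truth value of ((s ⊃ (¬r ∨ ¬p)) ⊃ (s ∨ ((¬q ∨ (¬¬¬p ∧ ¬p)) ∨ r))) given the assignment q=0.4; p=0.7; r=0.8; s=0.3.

1.00

¬r: Gödel ¬ of 0.8 = 0 (operand ≠ 0)
¬p: Gödel ¬ of 0.7 = 0 (operand ≠ 0)
(¬r ∨ ¬p) = max(0, 0) = 0
(s ⊃ (¬r ∨ ¬p)): 0.3 > 0, so result = 0
¬q: Gödel ¬ of 0.4 = 0 (operand ≠ 0)
¬p: Gödel ¬ of 0.7 = 0 (operand ≠ 0)
¬¬p: Gödel ¬ of 0 = 1 (operand is 0)
¬¬¬p: Gödel ¬ of 1 = 0 (operand ≠ 0)
¬p: Gödel ¬ of 0.7 = 0 (operand ≠ 0)
(¬¬¬p ∧ ¬p) = min(0, 0) = 0
(¬q ∨ (¬¬¬p ∧ ¬p)) = max(0, 0) = 0
((¬q ∨ (¬¬¬p ∧ ¬p)) ∨ r) = max(0, 0.8) = 0.8
(s ∨ ((¬q ∨ (¬¬¬p ∧ ¬p)) ∨ r)) = max(0.3, 0.8) = 0.8
((s ⊃ (¬r ∨ ¬p)) ⊃ (s ∨ ((¬q ∨ (¬¬¬p ∧ ¬p)) ∨ r))): 0 ≤ 0.8, so result = 1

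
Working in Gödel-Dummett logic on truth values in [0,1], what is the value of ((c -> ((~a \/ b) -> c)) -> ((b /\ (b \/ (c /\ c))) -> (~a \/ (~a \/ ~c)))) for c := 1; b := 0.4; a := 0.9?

~a: Gödel ¬ of 0.9 = 0 (operand ≠ 0)
(~a \/ b) = max(0, 0.4) = 0.4
((~a \/ b) -> c): 0.4 ≤ 1, so result = 1
(c -> ((~a \/ b) -> c)): 1 ≤ 1, so result = 1
(c /\ c) = min(1, 1) = 1
(b \/ (c /\ c)) = max(0.4, 1) = 1
(b /\ (b \/ (c /\ c))) = min(0.4, 1) = 0.4
~a: Gödel ¬ of 0.9 = 0 (operand ≠ 0)
~a: Gödel ¬ of 0.9 = 0 (operand ≠ 0)
~c: Gödel ¬ of 1 = 0 (operand ≠ 0)
(~a \/ ~c) = max(0, 0) = 0
(~a \/ (~a \/ ~c)) = max(0, 0) = 0
((b /\ (b \/ (c /\ c))) -> (~a \/ (~a \/ ~c))): 0.4 > 0, so result = 0
((c -> ((~a \/ b) -> c)) -> ((b /\ (b \/ (c /\ c))) -> (~a \/ (~a \/ ~c)))): 1 > 0, so result = 0

0.00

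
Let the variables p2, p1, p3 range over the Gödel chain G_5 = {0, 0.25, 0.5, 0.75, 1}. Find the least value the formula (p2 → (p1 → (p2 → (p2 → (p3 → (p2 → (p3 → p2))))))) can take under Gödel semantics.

1.00

Every assignment gives 1. For instance at p2 = 0, p1 = 0, p3 = 0:
  (p3 → p2): 0 ≤ 0, so result = 1
  (p2 → (p3 → p2)): 0 ≤ 1, so result = 1
  (p3 → (p2 → (p3 → p2))): 0 ≤ 1, so result = 1
  (p2 → (p3 → (p2 → (p3 → p2)))): 0 ≤ 1, so result = 1
  (p2 → (p2 → (p3 → (p2 → (p3 → p2))))): 0 ≤ 1, so result = 1
  (p1 → (p2 → (p2 → (p3 → (p2 → (p3 → p2)))))): 0 ≤ 1, so result = 1
  (p2 → (p1 → (p2 → (p2 → (p3 → (p2 → (p3 → p2))))))): 0 ≤ 1, so result = 1
All 125 assignments give value 1 — the formula is a G_5-tautology.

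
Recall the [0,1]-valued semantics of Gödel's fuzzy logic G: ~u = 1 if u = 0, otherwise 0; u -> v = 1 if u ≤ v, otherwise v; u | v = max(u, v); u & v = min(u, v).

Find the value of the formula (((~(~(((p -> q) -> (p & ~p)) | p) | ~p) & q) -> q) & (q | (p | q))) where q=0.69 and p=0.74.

(p -> q): 0.74 > 0.69, so result = 0.69
~p: Gödel ¬ of 0.74 = 0 (operand ≠ 0)
(p & ~p) = min(0.74, 0) = 0
((p -> q) -> (p & ~p)): 0.69 > 0, so result = 0
(((p -> q) -> (p & ~p)) | p) = max(0, 0.74) = 0.74
~(((p -> q) -> (p & ~p)) | p): Gödel ¬ of 0.74 = 0 (operand ≠ 0)
~p: Gödel ¬ of 0.74 = 0 (operand ≠ 0)
(~(((p -> q) -> (p & ~p)) | p) | ~p) = max(0, 0) = 0
~(~(((p -> q) -> (p & ~p)) | p) | ~p): Gödel ¬ of 0 = 1 (operand is 0)
(~(~(((p -> q) -> (p & ~p)) | p) | ~p) & q) = min(1, 0.69) = 0.69
((~(~(((p -> q) -> (p & ~p)) | p) | ~p) & q) -> q): 0.69 ≤ 0.69, so result = 1
(p | q) = max(0.74, 0.69) = 0.74
(q | (p | q)) = max(0.69, 0.74) = 0.74
(((~(~(((p -> q) -> (p & ~p)) | p) | ~p) & q) -> q) & (q | (p | q))) = min(1, 0.74) = 0.74

0.74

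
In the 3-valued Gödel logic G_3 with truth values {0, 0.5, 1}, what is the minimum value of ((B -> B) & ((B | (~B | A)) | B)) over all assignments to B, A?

The minimum is attained at B = 0.5, A = 0:
  (B -> B): 0.5 ≤ 0.5, so result = 1
  ~B: Gödel ¬ of 0.5 = 0 (operand ≠ 0)
  (~B | A) = max(0, 0) = 0
  (B | (~B | A)) = max(0.5, 0) = 0.5
  ((B | (~B | A)) | B) = max(0.5, 0.5) = 0.5
  ((B -> B) & ((B | (~B | A)) | B)) = min(1, 0.5) = 0.5
Checking all 9 assignments confirms none give a value below 0.50.

0.50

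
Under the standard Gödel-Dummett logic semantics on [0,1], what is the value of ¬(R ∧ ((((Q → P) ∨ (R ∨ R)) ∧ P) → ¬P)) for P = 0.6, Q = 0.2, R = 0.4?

(Q → P): 0.2 ≤ 0.6, so result = 1
(R ∨ R) = max(0.4, 0.4) = 0.4
((Q → P) ∨ (R ∨ R)) = max(1, 0.4) = 1
(((Q → P) ∨ (R ∨ R)) ∧ P) = min(1, 0.6) = 0.6
¬P: Gödel ¬ of 0.6 = 0 (operand ≠ 0)
((((Q → P) ∨ (R ∨ R)) ∧ P) → ¬P): 0.6 > 0, so result = 0
(R ∧ ((((Q → P) ∨ (R ∨ R)) ∧ P) → ¬P)) = min(0.4, 0) = 0
¬(R ∧ ((((Q → P) ∨ (R ∨ R)) ∧ P) → ¬P)): Gödel ¬ of 0 = 1 (operand is 0)

1.00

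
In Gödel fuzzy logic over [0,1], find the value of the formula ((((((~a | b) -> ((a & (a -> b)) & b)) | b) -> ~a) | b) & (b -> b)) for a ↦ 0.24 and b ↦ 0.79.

0.79

~a: Gödel ¬ of 0.24 = 0 (operand ≠ 0)
(~a | b) = max(0, 0.79) = 0.79
(a -> b): 0.24 ≤ 0.79, so result = 1
(a & (a -> b)) = min(0.24, 1) = 0.24
((a & (a -> b)) & b) = min(0.24, 0.79) = 0.24
((~a | b) -> ((a & (a -> b)) & b)): 0.79 > 0.24, so result = 0.24
(((~a | b) -> ((a & (a -> b)) & b)) | b) = max(0.24, 0.79) = 0.79
~a: Gödel ¬ of 0.24 = 0 (operand ≠ 0)
((((~a | b) -> ((a & (a -> b)) & b)) | b) -> ~a): 0.79 > 0, so result = 0
(((((~a | b) -> ((a & (a -> b)) & b)) | b) -> ~a) | b) = max(0, 0.79) = 0.79
(b -> b): 0.79 ≤ 0.79, so result = 1
((((((~a | b) -> ((a & (a -> b)) & b)) | b) -> ~a) | b) & (b -> b)) = min(0.79, 1) = 0.79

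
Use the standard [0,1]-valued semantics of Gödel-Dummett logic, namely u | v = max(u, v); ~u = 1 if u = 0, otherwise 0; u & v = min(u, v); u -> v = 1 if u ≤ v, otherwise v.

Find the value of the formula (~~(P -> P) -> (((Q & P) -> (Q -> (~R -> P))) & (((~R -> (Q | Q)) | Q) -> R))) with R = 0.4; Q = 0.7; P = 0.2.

(P -> P): 0.2 ≤ 0.2, so result = 1
~(P -> P): Gödel ¬ of 1 = 0 (operand ≠ 0)
~~(P -> P): Gödel ¬ of 0 = 1 (operand is 0)
(Q & P) = min(0.7, 0.2) = 0.2
~R: Gödel ¬ of 0.4 = 0 (operand ≠ 0)
(~R -> P): 0 ≤ 0.2, so result = 1
(Q -> (~R -> P)): 0.7 ≤ 1, so result = 1
((Q & P) -> (Q -> (~R -> P))): 0.2 ≤ 1, so result = 1
~R: Gödel ¬ of 0.4 = 0 (operand ≠ 0)
(Q | Q) = max(0.7, 0.7) = 0.7
(~R -> (Q | Q)): 0 ≤ 0.7, so result = 1
((~R -> (Q | Q)) | Q) = max(1, 0.7) = 1
(((~R -> (Q | Q)) | Q) -> R): 1 > 0.4, so result = 0.4
(((Q & P) -> (Q -> (~R -> P))) & (((~R -> (Q | Q)) | Q) -> R)) = min(1, 0.4) = 0.4
(~~(P -> P) -> (((Q & P) -> (Q -> (~R -> P))) & (((~R -> (Q | Q)) | Q) -> R))): 1 > 0.4, so result = 0.4

0.40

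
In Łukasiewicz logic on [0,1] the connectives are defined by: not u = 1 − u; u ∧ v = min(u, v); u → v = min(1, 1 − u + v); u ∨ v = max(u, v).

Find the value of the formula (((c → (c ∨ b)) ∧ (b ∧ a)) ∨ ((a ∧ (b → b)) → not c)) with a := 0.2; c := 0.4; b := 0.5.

(c ∨ b) = max(0.4, 0.5) = 0.5
(c → (c ∨ b)): min(1, 1 − 0.4 + 0.5) = 1
(b ∧ a) = min(0.5, 0.2) = 0.2
((c → (c ∨ b)) ∧ (b ∧ a)) = min(1, 0.2) = 0.2
(b → b): min(1, 1 − 0.5 + 0.5) = 1
(a ∧ (b → b)) = min(0.2, 1) = 0.2
not c: Łukasiewicz ¬ gives 1 − 0.4 = 0.6
((a ∧ (b → b)) → not c): min(1, 1 − 0.2 + 0.6) = 1
(((c → (c ∨ b)) ∧ (b ∧ a)) ∨ ((a ∧ (b → b)) → not c)) = max(0.2, 1) = 1

1.00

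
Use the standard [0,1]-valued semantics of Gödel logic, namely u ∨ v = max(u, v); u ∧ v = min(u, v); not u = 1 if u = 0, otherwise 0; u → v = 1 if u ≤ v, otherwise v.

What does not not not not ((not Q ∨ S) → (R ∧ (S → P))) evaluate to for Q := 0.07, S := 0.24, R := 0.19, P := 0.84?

1.00

not Q: Gödel ¬ of 0.07 = 0 (operand ≠ 0)
(not Q ∨ S) = max(0, 0.24) = 0.24
(S → P): 0.24 ≤ 0.84, so result = 1
(R ∧ (S → P)) = min(0.19, 1) = 0.19
((not Q ∨ S) → (R ∧ (S → P))): 0.24 > 0.19, so result = 0.19
not ((not Q ∨ S) → (R ∧ (S → P))): Gödel ¬ of 0.19 = 0 (operand ≠ 0)
not not ((not Q ∨ S) → (R ∧ (S → P))): Gödel ¬ of 0 = 1 (operand is 0)
not not not ((not Q ∨ S) → (R ∧ (S → P))): Gödel ¬ of 1 = 0 (operand ≠ 0)
not not not not ((not Q ∨ S) → (R ∧ (S → P))): Gödel ¬ of 0 = 1 (operand is 0)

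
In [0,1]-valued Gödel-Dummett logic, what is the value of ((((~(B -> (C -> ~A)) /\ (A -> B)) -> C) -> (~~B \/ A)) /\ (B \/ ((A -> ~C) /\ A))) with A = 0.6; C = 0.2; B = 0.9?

~A: Gödel ¬ of 0.6 = 0 (operand ≠ 0)
(C -> ~A): 0.2 > 0, so result = 0
(B -> (C -> ~A)): 0.9 > 0, so result = 0
~(B -> (C -> ~A)): Gödel ¬ of 0 = 1 (operand is 0)
(A -> B): 0.6 ≤ 0.9, so result = 1
(~(B -> (C -> ~A)) /\ (A -> B)) = min(1, 1) = 1
((~(B -> (C -> ~A)) /\ (A -> B)) -> C): 1 > 0.2, so result = 0.2
~B: Gödel ¬ of 0.9 = 0 (operand ≠ 0)
~~B: Gödel ¬ of 0 = 1 (operand is 0)
(~~B \/ A) = max(1, 0.6) = 1
(((~(B -> (C -> ~A)) /\ (A -> B)) -> C) -> (~~B \/ A)): 0.2 ≤ 1, so result = 1
~C: Gödel ¬ of 0.2 = 0 (operand ≠ 0)
(A -> ~C): 0.6 > 0, so result = 0
((A -> ~C) /\ A) = min(0, 0.6) = 0
(B \/ ((A -> ~C) /\ A)) = max(0.9, 0) = 0.9
((((~(B -> (C -> ~A)) /\ (A -> B)) -> C) -> (~~B \/ A)) /\ (B \/ ((A -> ~C) /\ A))) = min(1, 0.9) = 0.9

0.90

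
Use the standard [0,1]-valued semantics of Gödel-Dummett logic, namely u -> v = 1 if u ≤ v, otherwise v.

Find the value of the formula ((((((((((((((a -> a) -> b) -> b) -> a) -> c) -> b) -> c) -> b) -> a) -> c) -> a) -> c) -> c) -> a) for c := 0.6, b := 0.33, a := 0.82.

0.82

(a -> a): 0.82 ≤ 0.82, so result = 1
((a -> a) -> b): 1 > 0.33, so result = 0.33
(((a -> a) -> b) -> b): 0.33 ≤ 0.33, so result = 1
((((a -> a) -> b) -> b) -> a): 1 > 0.82, so result = 0.82
(((((a -> a) -> b) -> b) -> a) -> c): 0.82 > 0.6, so result = 0.6
((((((a -> a) -> b) -> b) -> a) -> c) -> b): 0.6 > 0.33, so result = 0.33
(((((((a -> a) -> b) -> b) -> a) -> c) -> b) -> c): 0.33 ≤ 0.6, so result = 1
((((((((a -> a) -> b) -> b) -> a) -> c) -> b) -> c) -> b): 1 > 0.33, so result = 0.33
(((((((((a -> a) -> b) -> b) -> a) -> c) -> b) -> c) -> b) -> a): 0.33 ≤ 0.82, so result = 1
((((((((((a -> a) -> b) -> b) -> a) -> c) -> b) -> c) -> b) -> a) -> c): 1 > 0.6, so result = 0.6
(((((((((((a -> a) -> b) -> b) -> a) -> c) -> b) -> c) -> b) -> a) -> c) -> a): 0.6 ≤ 0.82, so result = 1
((((((((((((a -> a) -> b) -> b) -> a) -> c) -> b) -> c) -> b) -> a) -> c) -> a) -> c): 1 > 0.6, so result = 0.6
(((((((((((((a -> a) -> b) -> b) -> a) -> c) -> b) -> c) -> b) -> a) -> c) -> a) -> c) -> c): 0.6 ≤ 0.6, so result = 1
((((((((((((((a -> a) -> b) -> b) -> a) -> c) -> b) -> c) -> b) -> a) -> c) -> a) -> c) -> c) -> a): 1 > 0.82, so result = 0.82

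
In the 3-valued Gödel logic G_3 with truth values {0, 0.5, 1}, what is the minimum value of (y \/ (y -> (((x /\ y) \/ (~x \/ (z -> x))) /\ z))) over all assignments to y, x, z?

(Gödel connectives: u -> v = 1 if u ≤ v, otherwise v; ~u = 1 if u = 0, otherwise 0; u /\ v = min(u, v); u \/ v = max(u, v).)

The minimum is attained at y = 0.5, x = 0, z = 0:
  (x /\ y) = min(0, 0.5) = 0
  ~x: Gödel ¬ of 0 = 1 (operand is 0)
  (z -> x): 0 ≤ 0, so result = 1
  (~x \/ (z -> x)) = max(1, 1) = 1
  ((x /\ y) \/ (~x \/ (z -> x))) = max(0, 1) = 1
  (((x /\ y) \/ (~x \/ (z -> x))) /\ z) = min(1, 0) = 0
  (y -> (((x /\ y) \/ (~x \/ (z -> x))) /\ z)): 0.5 > 0, so result = 0
  (y \/ (y -> (((x /\ y) \/ (~x \/ (z -> x))) /\ z))) = max(0.5, 0) = 0.5
Checking all 27 assignments confirms none give a value below 0.50.

0.50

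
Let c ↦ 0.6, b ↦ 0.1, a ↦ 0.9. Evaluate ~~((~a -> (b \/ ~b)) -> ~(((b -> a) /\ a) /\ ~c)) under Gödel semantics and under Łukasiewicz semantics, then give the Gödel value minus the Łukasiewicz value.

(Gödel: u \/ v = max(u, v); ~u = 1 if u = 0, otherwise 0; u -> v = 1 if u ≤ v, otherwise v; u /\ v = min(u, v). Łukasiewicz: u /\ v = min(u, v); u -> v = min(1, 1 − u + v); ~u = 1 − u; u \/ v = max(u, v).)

Gödel evaluation:
  ~a: Gödel ¬ of 0.9 = 0 (operand ≠ 0)
  ~b: Gödel ¬ of 0.1 = 0 (operand ≠ 0)
  (b \/ ~b) = max(0.1, 0) = 0.1
  (~a -> (b \/ ~b)): 0 ≤ 0.1, so result = 1
  (b -> a): 0.1 ≤ 0.9, so result = 1
  ((b -> a) /\ a) = min(1, 0.9) = 0.9
  ~c: Gödel ¬ of 0.6 = 0 (operand ≠ 0)
  (((b -> a) /\ a) /\ ~c) = min(0.9, 0) = 0
  ~(((b -> a) /\ a) /\ ~c): Gödel ¬ of 0 = 1 (operand is 0)
  ((~a -> (b \/ ~b)) -> ~(((b -> a) /\ a) /\ ~c)): 1 ≤ 1, so result = 1
  ~((~a -> (b \/ ~b)) -> ~(((b -> a) /\ a) /\ ~c)): Gödel ¬ of 1 = 0 (operand ≠ 0)
  ~~((~a -> (b \/ ~b)) -> ~(((b -> a) /\ a) /\ ~c)): Gödel ¬ of 0 = 1 (operand is 0)
  Gödel value = 1
Łukasiewicz evaluation:
  ~a: Łukasiewicz ¬ gives 1 − 0.9 = 0.1
  ~b: Łukasiewicz ¬ gives 1 − 0.1 = 0.9
  (b \/ ~b) = max(0.1, 0.9) = 0.9
  (~a -> (b \/ ~b)): min(1, 1 − 0.1 + 0.9) = 1
  (b -> a): min(1, 1 − 0.1 + 0.9) = 1
  ((b -> a) /\ a) = min(1, 0.9) = 0.9
  ~c: Łukasiewicz ¬ gives 1 − 0.6 = 0.4
  (((b -> a) /\ a) /\ ~c) = min(0.9, 0.4) = 0.4
  ~(((b -> a) /\ a) /\ ~c): Łukasiewicz ¬ gives 1 − 0.4 = 0.6
  ((~a -> (b \/ ~b)) -> ~(((b -> a) /\ a) /\ ~c)): min(1, 1 − 1 + 0.6) = 0.6
  ~((~a -> (b \/ ~b)) -> ~(((b -> a) /\ a) /\ ~c)): Łukasiewicz ¬ gives 1 − 0.6 = 0.4
  ~~((~a -> (b \/ ~b)) -> ~(((b -> a) /\ a) /\ ~c)): Łukasiewicz ¬ gives 1 − 0.4 = 0.6
  Łukasiewicz value = 0.6
Difference: 1 − 0.6 = 0.40

0.40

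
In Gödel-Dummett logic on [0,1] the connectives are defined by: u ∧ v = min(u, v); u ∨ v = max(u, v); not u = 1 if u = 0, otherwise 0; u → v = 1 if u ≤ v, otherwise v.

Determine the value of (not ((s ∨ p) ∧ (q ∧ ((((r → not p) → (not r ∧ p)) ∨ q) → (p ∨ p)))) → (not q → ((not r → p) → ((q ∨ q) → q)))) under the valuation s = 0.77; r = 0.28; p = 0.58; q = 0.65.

(s ∨ p) = max(0.77, 0.58) = 0.77
not p: Gödel ¬ of 0.58 = 0 (operand ≠ 0)
(r → not p): 0.28 > 0, so result = 0
not r: Gödel ¬ of 0.28 = 0 (operand ≠ 0)
(not r ∧ p) = min(0, 0.58) = 0
((r → not p) → (not r ∧ p)): 0 ≤ 0, so result = 1
(((r → not p) → (not r ∧ p)) ∨ q) = max(1, 0.65) = 1
(p ∨ p) = max(0.58, 0.58) = 0.58
((((r → not p) → (not r ∧ p)) ∨ q) → (p ∨ p)): 1 > 0.58, so result = 0.58
(q ∧ ((((r → not p) → (not r ∧ p)) ∨ q) → (p ∨ p))) = min(0.65, 0.58) = 0.58
((s ∨ p) ∧ (q ∧ ((((r → not p) → (not r ∧ p)) ∨ q) → (p ∨ p)))) = min(0.77, 0.58) = 0.58
not ((s ∨ p) ∧ (q ∧ ((((r → not p) → (not r ∧ p)) ∨ q) → (p ∨ p)))): Gödel ¬ of 0.58 = 0 (operand ≠ 0)
not q: Gödel ¬ of 0.65 = 0 (operand ≠ 0)
not r: Gödel ¬ of 0.28 = 0 (operand ≠ 0)
(not r → p): 0 ≤ 0.58, so result = 1
(q ∨ q) = max(0.65, 0.65) = 0.65
((q ∨ q) → q): 0.65 ≤ 0.65, so result = 1
((not r → p) → ((q ∨ q) → q)): 1 ≤ 1, so result = 1
(not q → ((not r → p) → ((q ∨ q) → q))): 0 ≤ 1, so result = 1
(not ((s ∨ p) ∧ (q ∧ ((((r → not p) → (not r ∧ p)) ∨ q) → (p ∨ p)))) → (not q → ((not r → p) → ((q ∨ q) → q)))): 0 ≤ 1, so result = 1

1.00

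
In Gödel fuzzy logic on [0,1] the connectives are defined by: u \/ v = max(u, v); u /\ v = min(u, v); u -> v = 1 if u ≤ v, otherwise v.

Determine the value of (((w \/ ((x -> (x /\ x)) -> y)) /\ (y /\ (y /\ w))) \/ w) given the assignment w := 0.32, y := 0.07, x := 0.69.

(x /\ x) = min(0.69, 0.69) = 0.69
(x -> (x /\ x)): 0.69 ≤ 0.69, so result = 1
((x -> (x /\ x)) -> y): 1 > 0.07, so result = 0.07
(w \/ ((x -> (x /\ x)) -> y)) = max(0.32, 0.07) = 0.32
(y /\ w) = min(0.07, 0.32) = 0.07
(y /\ (y /\ w)) = min(0.07, 0.07) = 0.07
((w \/ ((x -> (x /\ x)) -> y)) /\ (y /\ (y /\ w))) = min(0.32, 0.07) = 0.07
(((w \/ ((x -> (x /\ x)) -> y)) /\ (y /\ (y /\ w))) \/ w) = max(0.07, 0.32) = 0.32

0.32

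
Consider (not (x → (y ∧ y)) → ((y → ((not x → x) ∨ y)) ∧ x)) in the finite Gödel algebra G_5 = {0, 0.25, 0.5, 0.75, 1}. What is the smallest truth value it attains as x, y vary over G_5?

The minimum is attained at x = 0.25, y = 0:
  (y ∧ y) = min(0, 0) = 0
  (x → (y ∧ y)): 0.25 > 0, so result = 0
  not (x → (y ∧ y)): Gödel ¬ of 0 = 1 (operand is 0)
  not x: Gödel ¬ of 0.25 = 0 (operand ≠ 0)
  (not x → x): 0 ≤ 0.25, so result = 1
  ((not x → x) ∨ y) = max(1, 0) = 1
  (y → ((not x → x) ∨ y)): 0 ≤ 1, so result = 1
  ((y → ((not x → x) ∨ y)) ∧ x) = min(1, 0.25) = 0.25
  (not (x → (y ∧ y)) → ((y → ((not x → x) ∨ y)) ∧ x)): 1 > 0.25, so result = 0.25
Checking all 25 assignments confirms none give a value below 0.25.

0.25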